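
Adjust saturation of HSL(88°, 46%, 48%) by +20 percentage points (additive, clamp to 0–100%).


Original S = 46%
Adjustment = +20 percentage points
New S = 46 + (20) = 66
Clamp to [0, 100] → 66
= HSL(88°, 66%, 48%)


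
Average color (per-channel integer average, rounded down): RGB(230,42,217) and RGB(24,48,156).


Midpoint: each channel = ⌊(C₁+C₂)/2⌋
R: ⌊(230+24)/2⌋ = 127
G: ⌊(42+48)/2⌋ = 45
B: ⌊(217+156)/2⌋ = 186
= RGB(127, 45, 186)


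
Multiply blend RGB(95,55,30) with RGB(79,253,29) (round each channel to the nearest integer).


Multiply: C = A×B/255, rounded to nearest integer
R: 95×79/255 = 7505/255 ≈ 29.431 → 29
G: 55×253/255 = 13915/255 ≈ 54.569 → 55
B: 30×29/255 = 870/255 ≈ 3.412 → 3
= RGB(29, 55, 3)


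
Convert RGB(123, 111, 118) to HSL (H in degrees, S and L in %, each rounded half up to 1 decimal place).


Normalize: R'=123/255≈0.4824, G'=111/255≈0.4353, B'=118/255≈0.4627
Max=123/255, Min=111/255, Δ=Max-Min=12/255
L = (Max+Min)/2 = (123+111)/510 = 234/510 = 0.45882… → L = 45.9%
L ≤ 0.5 → S = Δ/(Max+Min) = 12/(123+111) = 12/234 = 0.05128… → S = 5.1%
(the 1/255 factors cancel in S and H, so raw channel differences can be used)
Max is R' → H = 60 × (((G-B)/Δ) mod 6) = 60 × (((111-118)/12) mod 6)
  (-7)/12 = -0.5833…; negative, so add 6 → 5.4166…
  H = 60 × 5.4166… = 325° → H = 325.0°
= HSL(325.0°, 5.1%, 45.9%)


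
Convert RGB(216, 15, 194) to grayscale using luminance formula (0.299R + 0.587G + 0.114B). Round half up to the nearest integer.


Gray = 0.299×R + 0.587×G + 0.114×B
Gray = 0.299×216 + 0.587×15 + 0.114×194
Gray = 64.584 + 8.805 + 22.116
Gray = 95.505 → round half up → 96
Gray = 96


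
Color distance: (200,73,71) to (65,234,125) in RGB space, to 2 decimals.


d = √[(R₁-R₂)² + (G₁-G₂)² + (B₁-B₂)²]
d = √[(200-65)² + (73-234)² + (71-125)²]
d = √[18225 + 25921 + 2916]
d = √47062
d ≈ 216.94


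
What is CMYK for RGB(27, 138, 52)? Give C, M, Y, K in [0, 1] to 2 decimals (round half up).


R'=27/255≈0.1059, G'=138/255≈0.5412, B'=52/255≈0.2039
K = 1 - max(R',G',B') = 1 - 138/255 = 117/255 = 0.45882… → 0.46
(1-R'-K)/(1-K) simplifies to (max-R)/max with max = 138:
C = (138-27)/138 = 111/138 = 0.80434… → 0.80
M = (138-138)/138 = 0/138 = 0 → 0.00
Y = (138-52)/138 = 86/138 = 0.62318… → 0.62
= CMYK(0.80, 0.00, 0.62, 0.46)


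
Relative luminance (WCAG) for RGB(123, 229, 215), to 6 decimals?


Linearize each channel (sRGB transfer function): c = v/255; c_lin = c/12.92 if c ≤ 0.04045, else ((c+0.055)/1.055)^2.4
  R: 123/255 ≈ 0.482353 > 0.04045 → ((0.482353+0.055)/1.055)^2.4 ≈ 0.198069
  G: 229/255 ≈ 0.898039 > 0.04045 → ((0.898039+0.055)/1.055)^2.4 ≈ 0.783538
  B: 215/255 ≈ 0.843137 > 0.04045 → ((0.843137+0.055)/1.055)^2.4 ≈ 0.679542
R_lin = 0.198069, G_lin = 0.783538, B_lin = 0.679542
L = 0.2126×R + 0.7152×G + 0.0722×B
L = 0.2126×0.198069 + 0.7152×0.783538 + 0.0722×0.679542
L ≈ 0.651559


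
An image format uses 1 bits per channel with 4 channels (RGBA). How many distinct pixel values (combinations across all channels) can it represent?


Total bits = 1 bits/channel × 4 channels = 4 bits
Distinct pixel values = 2^4
= 16 pixel values


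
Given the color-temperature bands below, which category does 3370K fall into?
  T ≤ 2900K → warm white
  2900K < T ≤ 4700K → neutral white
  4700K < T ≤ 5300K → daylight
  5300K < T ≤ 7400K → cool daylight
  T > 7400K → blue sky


Temperature: 3370K
2900K < 3370K ≤ 4700K → neutral white
Classification: neutral white


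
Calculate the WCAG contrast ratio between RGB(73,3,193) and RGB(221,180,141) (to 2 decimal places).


Linearize each sRGB channel c=v/255: c/12.92 if c ≤ 0.04045 else ((c+0.055)/1.055)^2.4
L = 0.2126×R_lin + 0.7152×G_lin + 0.0722×B_lin
Color 1 (73,3,193):
  R=73: 73/255≈0.2863 > 0.04045 → ((0.2863+0.055)/1.055)^2.4 ≈ 0.06663
  G=3: 3/255≈0.0118 ≤ 0.04045 → 0.0118/12.92 ≈ 0.00091
  B=193: 193/255≈0.7569 > 0.04045 → ((0.7569+0.055)/1.055)^2.4 ≈ 0.53328
  L1 = 0.2126×0.06663 + 0.7152×0.00091 + 0.0722×0.53328 ≈ 0.05332
Color 2 (221,180,141):
  R=221: 221/255≈0.8667 > 0.04045 → ((0.8667+0.055)/1.055)^2.4 ≈ 0.72306
  G=180: 180/255≈0.7059 > 0.04045 → ((0.7059+0.055)/1.055)^2.4 ≈ 0.45641
  B=141: 141/255≈0.5529 > 0.04045 → ((0.5529+0.055)/1.055)^2.4 ≈ 0.26636
  L2 = 0.2126×0.72306 + 0.7152×0.45641 + 0.0722×0.26636 ≈ 0.49938
Lighter = 0.49938, Darker = 0.05332
Ratio = (L_lighter + 0.05) / (L_darker + 0.05)
Ratio = (0.49938 + 0.05) / (0.05332 + 0.05) = 0.54938 / 0.10332 ≈ 5.3173
Ratio ≈ 5.32:1


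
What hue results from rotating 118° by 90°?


New hue = (H + rotation) mod 360
New hue = (118 + 90) mod 360
= 208 mod 360
= 208°


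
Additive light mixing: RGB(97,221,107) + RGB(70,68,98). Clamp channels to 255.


Additive: each channel = min(255, C₁+C₂)
R: 97+70 = 167 → 167
G: 221+68 = 289 → 255
B: 107+98 = 205 → 205
= RGB(167, 255, 205)


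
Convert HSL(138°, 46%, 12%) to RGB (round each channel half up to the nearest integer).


H=138°, S=0.46, L=0.12
C = (1-|2L-1|)×S = (1-|-0.76|)×0.46 = 0.1104
H' = H/60 = 138/60 ≈ 2.3000; X = C×(1-|H' mod 2 - 1|) = 0.03312
m = L - C/2 = 0.12 - 0.0552 = 0.0648
Sector ⌊H'⌋ = 2 → (R',G',B') = (0.0, 0.1104, 0.03312)
RGB = ((R'+m)×255, (G'+m)×255, (B'+m)×255) = (16.524, 44.676, 24.9696)
Round half up → RGB(17, 45, 25)


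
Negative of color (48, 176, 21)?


Invert: (255-R, 255-G, 255-B)
R: 255-48 = 207
G: 255-176 = 79
B: 255-21 = 234
= RGB(207, 79, 234)


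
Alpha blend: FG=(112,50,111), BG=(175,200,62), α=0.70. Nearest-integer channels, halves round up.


C = α×F + (1-α)×B, with 1-α = 0.30
R: 0.70×112 + 0.30×175 = 78.40 + 52.50 = 130.90 → 131
G: 0.70×50 + 0.30×200 = 35.00 + 60.00 = 95.00 → 95
B: 0.70×111 + 0.30×62 = 77.70 + 18.60 = 96.30 → 96
= RGB(131, 95, 96)


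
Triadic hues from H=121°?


Triadic: equally spaced at 120° intervals
H1 = 121°
H2 = (121 + 120) mod 360 = 241°
H3 = (121 + 240) mod 360 = 1°
Triadic = 121°, 241°, 1°


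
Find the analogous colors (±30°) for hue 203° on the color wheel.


Base hue: 203°
Left analog: (203 - 30) mod 360 = 173°
Right analog: (203 + 30) mod 360 = 233°
Analogous hues = 173° and 233°


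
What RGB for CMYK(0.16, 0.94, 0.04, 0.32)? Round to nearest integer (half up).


R = 255 × (1-C) × (1-K) = 255 × 0.84 × 0.68 = 145.656 → 146
G = 255 × (1-M) × (1-K) = 255 × 0.06 × 0.68 = 10.404 → 10
B = 255 × (1-Y) × (1-K) = 255 × 0.96 × 0.68 = 166.464 → 166
= RGB(146, 10, 166)


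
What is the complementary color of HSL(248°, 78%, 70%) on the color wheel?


Complement = opposite side of color wheel = hue + 180°
H' = (248 + 180) mod 360 = 68°
S and L unchanged.
= HSL(68°, 78%, 70%)


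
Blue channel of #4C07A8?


Color: #4C07A8
R = 4C = 76
G = 07 = 7
B = A8 = 168
Blue = 168


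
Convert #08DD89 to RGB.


08 → 8 (R)
DD → 221 (G)
89 → 137 (B)
= RGB(8, 221, 137)


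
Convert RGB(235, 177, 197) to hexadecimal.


R = 235 → EB (hex)
G = 177 → B1 (hex)
B = 197 → C5 (hex)
Hex = #EBB1C5


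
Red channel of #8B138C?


Color: #8B138C
R = 8B = 139
G = 13 = 19
B = 8C = 140
Red = 139


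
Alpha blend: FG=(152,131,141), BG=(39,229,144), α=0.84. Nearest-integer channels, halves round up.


C = α×F + (1-α)×B, with 1-α = 0.16
R: 0.84×152 + 0.16×39 = 127.68 + 6.24 = 133.92 → 134
G: 0.84×131 + 0.16×229 = 110.04 + 36.64 = 146.68 → 147
B: 0.84×141 + 0.16×144 = 118.44 + 23.04 = 141.48 → 141
= RGB(134, 147, 141)


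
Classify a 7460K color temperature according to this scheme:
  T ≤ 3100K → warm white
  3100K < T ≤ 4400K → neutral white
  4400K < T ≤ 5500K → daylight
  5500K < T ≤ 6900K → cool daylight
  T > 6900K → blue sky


Temperature: 7460K
7460K > 6900K → blue sky
Classification: blue sky


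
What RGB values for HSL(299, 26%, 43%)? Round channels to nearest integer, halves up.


H=299°, S=0.26, L=0.43
C = (1-|2L-1|)×S = (1-|-0.14|)×0.26 = 0.2236
H' = H/60 = 299/60 ≈ 4.9833; X = C×(1-|H' mod 2 - 1|) ≈ 0.2199
m = L - C/2 = 0.43 - 0.1118 = 0.3182
Sector ⌊H'⌋ = 4 → (R',G',B') = (≈0.2199, 0.0, 0.2236)
RGB = ((R'+m)×255, (G'+m)×255, (B'+m)×255) = (137.2087, 81.141, 138.159)
Round half up → RGB(137, 81, 138)


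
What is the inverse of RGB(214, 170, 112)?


Invert: (255-R, 255-G, 255-B)
R: 255-214 = 41
G: 255-170 = 85
B: 255-112 = 143
= RGB(41, 85, 143)


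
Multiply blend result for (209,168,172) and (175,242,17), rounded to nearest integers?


Multiply: C = A×B/255, rounded to nearest integer
R: 209×175/255 = 36575/255 ≈ 143.431 → 143
G: 168×242/255 = 40656/255 ≈ 159.435 → 159
B: 172×17/255 = 2924/255 ≈ 11.467 → 11
= RGB(143, 159, 11)


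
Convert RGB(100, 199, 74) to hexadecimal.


R = 100 → 64 (hex)
G = 199 → C7 (hex)
B = 74 → 4A (hex)
Hex = #64C74A


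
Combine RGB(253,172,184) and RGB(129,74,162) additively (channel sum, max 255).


Additive: each channel = min(255, C₁+C₂)
R: 253+129 = 382 → 255
G: 172+74 = 246 → 246
B: 184+162 = 346 → 255
= RGB(255, 246, 255)


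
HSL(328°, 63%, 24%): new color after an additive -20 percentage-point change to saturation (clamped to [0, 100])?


Original S = 63%
Adjustment = -20 percentage points
New S = 63 + (-20) = 43
Clamp to [0, 100] → 43
= HSL(328°, 43%, 24%)


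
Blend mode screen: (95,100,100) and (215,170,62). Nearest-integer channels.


Screen: C = 255 - (255-A)×(255-B)/255, rounded to nearest integer
R: 255 - (255-95)×(255-215)/255 = 255 - 6400/255 ≈ 255 - 25.098 = 229.902 → 230
G: 255 - (255-100)×(255-170)/255 = 255 - 13175/255 ≈ 255 - 51.667 = 203.333 → 203
B: 255 - (255-100)×(255-62)/255 = 255 - 29915/255 ≈ 255 - 117.314 = 137.686 → 138
= RGB(230, 203, 138)


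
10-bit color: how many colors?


Colors = 2^bits = 2^10
= 1,024 colors


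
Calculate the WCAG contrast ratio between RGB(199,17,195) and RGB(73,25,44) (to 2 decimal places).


Linearize each sRGB channel c=v/255: c/12.92 if c ≤ 0.04045 else ((c+0.055)/1.055)^2.4
L = 0.2126×R_lin + 0.7152×G_lin + 0.0722×B_lin
Color 1 (199,17,195):
  R=199: 199/255≈0.7804 > 0.04045 → ((0.7804+0.055)/1.055)^2.4 ≈ 0.57112
  G=17: 17/255≈0.0667 > 0.04045 → ((0.0667+0.055)/1.055)^2.4 ≈ 0.00561
  B=195: 195/255≈0.7647 > 0.04045 → ((0.7647+0.055)/1.055)^2.4 ≈ 0.54572
  L1 = 0.2126×0.57112 + 0.7152×0.00561 + 0.0722×0.54572 ≈ 0.16483
Color 2 (73,25,44):
  R=73: 73/255≈0.2863 > 0.04045 → ((0.2863+0.055)/1.055)^2.4 ≈ 0.06663
  G=25: 25/255≈0.0980 > 0.04045 → ((0.0980+0.055)/1.055)^2.4 ≈ 0.00972
  B=44: 44/255≈0.1725 > 0.04045 → ((0.1725+0.055)/1.055)^2.4 ≈ 0.02519
  L2 = 0.2126×0.06663 + 0.7152×0.00972 + 0.0722×0.02519 ≈ 0.02294
Lighter = 0.16483, Darker = 0.02294
Ratio = (L_lighter + 0.05) / (L_darker + 0.05)
Ratio = (0.16483 + 0.05) / (0.02294 + 0.05) = 0.21483 / 0.07294 ≈ 2.9455
Ratio ≈ 2.95:1


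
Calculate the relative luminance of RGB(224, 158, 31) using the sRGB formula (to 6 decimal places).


Linearize each channel (sRGB transfer function): c = v/255; c_lin = c/12.92 if c ≤ 0.04045, else ((c+0.055)/1.055)^2.4
  R: 224/255 ≈ 0.878431 > 0.04045 → ((0.878431+0.055)/1.055)^2.4 ≈ 0.745404
  G: 158/255 ≈ 0.619608 > 0.04045 → ((0.619608+0.055)/1.055)^2.4 ≈ 0.341914
  B: 31/255 ≈ 0.121569 > 0.04045 → ((0.121569+0.055)/1.055)^2.4 ≈ 0.013702
R_lin = 0.745404, G_lin = 0.341914, B_lin = 0.013702
L = 0.2126×R + 0.7152×G + 0.0722×B
L = 0.2126×0.745404 + 0.7152×0.341914 + 0.0722×0.013702
L ≈ 0.403999


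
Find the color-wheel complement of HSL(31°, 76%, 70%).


Complement = opposite side of color wheel = hue + 180°
H' = (31 + 180) mod 360 = 211°
S and L unchanged.
= HSL(211°, 76%, 70%)


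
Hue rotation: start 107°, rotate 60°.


New hue = (H + rotation) mod 360
New hue = (107 + 60) mod 360
= 167 mod 360
= 167°


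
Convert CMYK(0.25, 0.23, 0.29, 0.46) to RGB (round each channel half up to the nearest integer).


R = 255 × (1-C) × (1-K) = 255 × 0.75 × 0.54 = 103.275 → 103
G = 255 × (1-M) × (1-K) = 255 × 0.77 × 0.54 = 106.029 → 106
B = 255 × (1-Y) × (1-K) = 255 × 0.71 × 0.54 = 97.767 → 98
= RGB(103, 106, 98)


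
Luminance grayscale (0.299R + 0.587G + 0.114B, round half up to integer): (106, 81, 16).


Gray = 0.299×R + 0.587×G + 0.114×B
Gray = 0.299×106 + 0.587×81 + 0.114×16
Gray = 31.694 + 47.547 + 1.824
Gray = 81.065 → round half up → 81
Gray = 81


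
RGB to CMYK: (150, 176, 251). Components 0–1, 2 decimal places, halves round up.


R'=150/255≈0.5882, G'=176/255≈0.6902, B'=251/255≈0.9843
K = 1 - max(R',G',B') = 1 - 251/255 = 4/255 = 0.01568… → 0.02
(1-R'-K)/(1-K) simplifies to (max-R)/max with max = 251:
C = (251-150)/251 = 101/251 = 0.40239… → 0.40
M = (251-176)/251 = 75/251 = 0.29880… → 0.30
Y = (251-251)/251 = 0/251 = 0 → 0.00
= CMYK(0.40, 0.30, 0.00, 0.02)


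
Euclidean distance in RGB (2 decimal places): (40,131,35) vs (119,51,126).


d = √[(R₁-R₂)² + (G₁-G₂)² + (B₁-B₂)²]
d = √[(40-119)² + (131-51)² + (35-126)²]
d = √[6241 + 6400 + 8281]
d = √20922
d ≈ 144.64


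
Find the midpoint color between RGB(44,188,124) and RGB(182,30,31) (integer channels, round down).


Midpoint: each channel = ⌊(C₁+C₂)/2⌋
R: ⌊(44+182)/2⌋ = 113
G: ⌊(188+30)/2⌋ = 109
B: ⌊(124+31)/2⌋ = 77
= RGB(113, 109, 77)


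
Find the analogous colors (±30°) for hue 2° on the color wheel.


Base hue: 2°
Left analog: (2 - 30) mod 360 = 332°
Right analog: (2 + 30) mod 360 = 32°
Analogous hues = 332° and 32°


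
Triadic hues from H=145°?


Triadic: equally spaced at 120° intervals
H1 = 145°
H2 = (145 + 120) mod 360 = 265°
H3 = (145 + 240) mod 360 = 25°
Triadic = 145°, 265°, 25°


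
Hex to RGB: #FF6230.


FF → 255 (R)
62 → 98 (G)
30 → 48 (B)
= RGB(255, 98, 48)


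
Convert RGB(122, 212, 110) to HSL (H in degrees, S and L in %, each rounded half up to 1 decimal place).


Normalize: R'=122/255≈0.4784, G'=212/255≈0.8314, B'=110/255≈0.4314
Max=212/255, Min=110/255, Δ=Max-Min=102/255
L = (Max+Min)/2 = (212+110)/510 = 322/510 = 0.63137… → L = 63.1%
L > 0.5 → S = Δ/(2-Max-Min) = 102/(510-212-110) = 102/188 = 0.54255… → S = 54.3%
(the 1/255 factors cancel in S and H, so raw channel differences can be used)
Max is G' → H = 60 × ((B-R)/Δ + 2) = 60 × ((110-122)/102 + 2)
  -12/102 + 2 = -0.1176… + 2 = 1.8823…
  H = 60 × 1.8823… = 112.941…° → H = 112.9°
= HSL(112.9°, 54.3%, 63.1%)


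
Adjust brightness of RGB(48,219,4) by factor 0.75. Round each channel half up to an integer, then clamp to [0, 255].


Multiply each channel by 0.75, round half up, clamp to [0, 255]
R: 48×0.75 = 36
G: 219×0.75 = 164.25 → round → 164
B: 4×0.75 = 3
= RGB(36, 164, 3)


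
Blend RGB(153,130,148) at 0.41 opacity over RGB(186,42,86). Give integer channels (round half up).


C = α×F + (1-α)×B, with 1-α = 0.59
R: 0.41×153 + 0.59×186 = 62.73 + 109.74 = 172.47 → 172
G: 0.41×130 + 0.59×42 = 53.30 + 24.78 = 78.08 → 78
B: 0.41×148 + 0.59×86 = 60.68 + 50.74 = 111.42 → 111
= RGB(172, 78, 111)


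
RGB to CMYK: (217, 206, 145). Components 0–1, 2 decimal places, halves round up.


R'=217/255≈0.8510, G'=206/255≈0.8078, B'=145/255≈0.5686
K = 1 - max(R',G',B') = 1 - 217/255 = 38/255 = 0.14901… → 0.15
(1-R'-K)/(1-K) simplifies to (max-R)/max with max = 217:
C = (217-217)/217 = 0/217 = 0 → 0.00
M = (217-206)/217 = 11/217 = 0.05069… → 0.05
Y = (217-145)/217 = 72/217 = 0.33179… → 0.33
= CMYK(0.00, 0.05, 0.33, 0.15)


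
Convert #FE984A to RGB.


FE → 254 (R)
98 → 152 (G)
4A → 74 (B)
= RGB(254, 152, 74)


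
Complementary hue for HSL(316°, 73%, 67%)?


Complement = opposite side of color wheel = hue + 180°
H' = (316 + 180) mod 360 = 136°
S and L unchanged.
= HSL(136°, 73%, 67%)


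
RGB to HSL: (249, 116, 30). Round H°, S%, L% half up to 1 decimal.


Normalize: R'=249/255≈0.9765, G'=116/255≈0.4549, B'=30/255≈0.1176
Max=249/255, Min=30/255, Δ=Max-Min=219/255
L = (Max+Min)/2 = (249+30)/510 = 279/510 = 0.54705… → L = 54.7%
L > 0.5 → S = Δ/(2-Max-Min) = 219/(510-249-30) = 219/231 = 0.94805… → S = 94.8%
(the 1/255 factors cancel in S and H, so raw channel differences can be used)
Max is R' → H = 60 × (((G-B)/Δ) mod 6) = 60 × (((116-30)/219) mod 6)
  86/219 = 0.3926…
  H = 60 × 0.3926… = 23.561…° → H = 23.6°
= HSL(23.6°, 94.8%, 54.7%)


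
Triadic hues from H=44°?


Triadic: equally spaced at 120° intervals
H1 = 44°
H2 = (44 + 120) mod 360 = 164°
H3 = (44 + 240) mod 360 = 284°
Triadic = 44°, 164°, 284°


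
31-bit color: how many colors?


Colors = 2^bits = 2^31
= 2,147,483,648 colors


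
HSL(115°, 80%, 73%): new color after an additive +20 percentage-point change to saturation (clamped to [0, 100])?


Original S = 80%
Adjustment = +20 percentage points
New S = 80 + (20) = 100
Clamp to [0, 100] → 100
= HSL(115°, 100%, 73%)


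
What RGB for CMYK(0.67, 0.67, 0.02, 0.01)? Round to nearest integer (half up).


R = 255 × (1-C) × (1-K) = 255 × 0.33 × 0.99 = 83.3085 → 83
G = 255 × (1-M) × (1-K) = 255 × 0.33 × 0.99 = 83.3085 → 83
B = 255 × (1-Y) × (1-K) = 255 × 0.98 × 0.99 = 247.401 → 247
= RGB(83, 83, 247)


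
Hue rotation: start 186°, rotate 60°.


New hue = (H + rotation) mod 360
New hue = (186 + 60) mod 360
= 246 mod 360
= 246°


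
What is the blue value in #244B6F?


Color: #244B6F
R = 24 = 36
G = 4B = 75
B = 6F = 111
Blue = 111


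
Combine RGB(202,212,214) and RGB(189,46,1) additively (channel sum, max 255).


Additive: each channel = min(255, C₁+C₂)
R: 202+189 = 391 → 255
G: 212+46 = 258 → 255
B: 214+1 = 215 → 215
= RGB(255, 255, 215)


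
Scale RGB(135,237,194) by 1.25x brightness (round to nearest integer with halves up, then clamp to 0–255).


Multiply each channel by 1.25, round half up, clamp to [0, 255]
R: 135×1.25 = 168.75 → round → 169
G: 237×1.25 = 296.25 → round → 296 → clamp → 255
B: 194×1.25 = 242.5 → round → 243
= RGB(169, 255, 243)


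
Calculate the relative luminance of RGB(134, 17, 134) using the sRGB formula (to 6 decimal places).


Linearize each channel (sRGB transfer function): c = v/255; c_lin = c/12.92 if c ≤ 0.04045, else ((c+0.055)/1.055)^2.4
  R: 134/255 ≈ 0.525490 > 0.04045 → ((0.525490+0.055)/1.055)^2.4 ≈ 0.238398
  G: 17/255 ≈ 0.066667 > 0.04045 → ((0.066667+0.055)/1.055)^2.4 ≈ 0.005605
  B: 134/255 ≈ 0.525490 > 0.04045 → ((0.525490+0.055)/1.055)^2.4 ≈ 0.238398
R_lin = 0.238398, G_lin = 0.005605, B_lin = 0.238398
L = 0.2126×R + 0.7152×G + 0.0722×B
L = 0.2126×0.238398 + 0.7152×0.005605 + 0.0722×0.238398
L ≈ 0.071905


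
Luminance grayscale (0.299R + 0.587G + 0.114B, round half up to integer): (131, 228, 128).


Gray = 0.299×R + 0.587×G + 0.114×B
Gray = 0.299×131 + 0.587×228 + 0.114×128
Gray = 39.169 + 133.836 + 14.592
Gray = 187.597 → round half up → 188
Gray = 188


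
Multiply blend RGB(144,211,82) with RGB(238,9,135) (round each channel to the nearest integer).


Multiply: C = A×B/255, rounded to nearest integer
R: 144×238/255 = 34272/255 ≈ 134.400 → 134
G: 211×9/255 = 1899/255 ≈ 7.447 → 7
B: 82×135/255 = 11070/255 ≈ 43.412 → 43
= RGB(134, 7, 43)


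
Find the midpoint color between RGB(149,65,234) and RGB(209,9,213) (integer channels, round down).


Midpoint: each channel = ⌊(C₁+C₂)/2⌋
R: ⌊(149+209)/2⌋ = 179
G: ⌊(65+9)/2⌋ = 37
B: ⌊(234+213)/2⌋ = 223
= RGB(179, 37, 223)


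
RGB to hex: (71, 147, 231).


R = 71 → 47 (hex)
G = 147 → 93 (hex)
B = 231 → E7 (hex)
Hex = #4793E7


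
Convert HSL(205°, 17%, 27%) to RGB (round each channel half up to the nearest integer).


H=205°, S=0.17, L=0.27
C = (1-|2L-1|)×S = (1-|-0.46|)×0.17 = 0.0918
H' = H/60 = 205/60 ≈ 3.4167; X = C×(1-|H' mod 2 - 1|) = 0.05355
m = L - C/2 = 0.27 - 0.0459 = 0.2241
Sector ⌊H'⌋ = 3 → (R',G',B') = (0.0, 0.05355, 0.0918)
RGB = ((R'+m)×255, (G'+m)×255, (B'+m)×255) = (57.1455, 70.80075, 80.5545)
Round half up → RGB(57, 71, 81)


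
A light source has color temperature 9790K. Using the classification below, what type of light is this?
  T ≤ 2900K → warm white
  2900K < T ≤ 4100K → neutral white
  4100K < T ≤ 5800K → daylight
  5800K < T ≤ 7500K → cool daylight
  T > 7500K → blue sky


Temperature: 9790K
9790K > 7500K → blue sky
Classification: blue sky


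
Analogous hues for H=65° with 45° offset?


Base hue: 65°
Left analog: (65 - 45) mod 360 = 20°
Right analog: (65 + 45) mod 360 = 110°
Analogous hues = 20° and 110°


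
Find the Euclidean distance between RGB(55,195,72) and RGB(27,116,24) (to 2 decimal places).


d = √[(R₁-R₂)² + (G₁-G₂)² + (B₁-B₂)²]
d = √[(55-27)² + (195-116)² + (72-24)²]
d = √[784 + 6241 + 2304]
d = √9329
d ≈ 96.59


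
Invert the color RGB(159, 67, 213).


Invert: (255-R, 255-G, 255-B)
R: 255-159 = 96
G: 255-67 = 188
B: 255-213 = 42
= RGB(96, 188, 42)


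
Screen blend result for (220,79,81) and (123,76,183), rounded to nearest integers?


Screen: C = 255 - (255-A)×(255-B)/255, rounded to nearest integer
R: 255 - (255-220)×(255-123)/255 = 255 - 4620/255 ≈ 255 - 18.118 = 236.882 → 237
G: 255 - (255-79)×(255-76)/255 = 255 - 31504/255 ≈ 255 - 123.545 = 131.455 → 131
B: 255 - (255-81)×(255-183)/255 = 255 - 12528/255 ≈ 255 - 49.129 = 205.871 → 206
= RGB(237, 131, 206)


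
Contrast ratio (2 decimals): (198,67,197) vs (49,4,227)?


Linearize each sRGB channel c=v/255: c/12.92 if c ≤ 0.04045 else ((c+0.055)/1.055)^2.4
L = 0.2126×R_lin + 0.7152×G_lin + 0.0722×B_lin
Color 1 (198,67,197):
  R=198: 198/255≈0.7765 > 0.04045 → ((0.7765+0.055)/1.055)^2.4 ≈ 0.56471
  G=67: 67/255≈0.2627 > 0.04045 → ((0.2627+0.055)/1.055)^2.4 ≈ 0.05613
  B=197: 197/255≈0.7725 > 0.04045 → ((0.7725+0.055)/1.055)^2.4 ≈ 0.55834
  L1 = 0.2126×0.56471 + 0.7152×0.05613 + 0.0722×0.55834 ≈ 0.20051
Color 2 (49,4,227):
  R=49: 49/255≈0.1922 > 0.04045 → ((0.1922+0.055)/1.055)^2.4 ≈ 0.03071
  G=4: 4/255≈0.0157 ≤ 0.04045 → 0.0157/12.92 ≈ 0.00121
  B=227: 227/255≈0.8902 > 0.04045 → ((0.8902+0.055)/1.055)^2.4 ≈ 0.76815
  L2 = 0.2126×0.03071 + 0.7152×0.00121 + 0.0722×0.76815 ≈ 0.06286
Lighter = 0.20051, Darker = 0.06286
Ratio = (L_lighter + 0.05) / (L_darker + 0.05)
Ratio = (0.20051 + 0.05) / (0.06286 + 0.05) = 0.25051 / 0.11286 ≈ 2.2197
Ratio ≈ 2.22:1


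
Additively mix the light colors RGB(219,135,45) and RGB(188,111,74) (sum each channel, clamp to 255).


Additive: each channel = min(255, C₁+C₂)
R: 219+188 = 407 → 255
G: 135+111 = 246 → 246
B: 45+74 = 119 → 119
= RGB(255, 246, 119)


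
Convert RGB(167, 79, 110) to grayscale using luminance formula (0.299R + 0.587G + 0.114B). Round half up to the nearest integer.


Gray = 0.299×R + 0.587×G + 0.114×B
Gray = 0.299×167 + 0.587×79 + 0.114×110
Gray = 49.933 + 46.373 + 12.540
Gray = 108.846 → round half up → 109
Gray = 109


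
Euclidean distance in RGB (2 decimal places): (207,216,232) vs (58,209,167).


d = √[(R₁-R₂)² + (G₁-G₂)² + (B₁-B₂)²]
d = √[(207-58)² + (216-209)² + (232-167)²]
d = √[22201 + 49 + 4225]
d = √26475
d ≈ 162.71


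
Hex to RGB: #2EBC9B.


2E → 46 (R)
BC → 188 (G)
9B → 155 (B)
= RGB(46, 188, 155)


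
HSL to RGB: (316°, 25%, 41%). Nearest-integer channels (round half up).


H=316°, S=0.25, L=0.41
C = (1-|2L-1|)×S = (1-|-0.18|)×0.25 = 0.205
H' = H/60 = 316/60 ≈ 5.2667; X = C×(1-|H' mod 2 - 1|) ≈ 0.1503
m = L - C/2 = 0.41 - 0.1025 = 0.3075
Sector ⌊H'⌋ = 5 → (R',G',B') = (0.205, 0.0, ≈0.1503)
RGB = ((R'+m)×255, (G'+m)×255, (B'+m)×255) = (130.6875, 78.4125, 116.7475)
Round half up → RGB(131, 78, 117)


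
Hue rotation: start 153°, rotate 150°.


New hue = (H + rotation) mod 360
New hue = (153 + 150) mod 360
= 303 mod 360
= 303°


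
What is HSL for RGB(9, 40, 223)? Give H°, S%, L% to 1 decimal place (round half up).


Normalize: R'=9/255≈0.0353, G'=40/255≈0.1569, B'=223/255≈0.8745
Max=223/255, Min=9/255, Δ=Max-Min=214/255
L = (Max+Min)/2 = (223+9)/510 = 232/510 = 0.45490… → L = 45.5%
L ≤ 0.5 → S = Δ/(Max+Min) = 214/(223+9) = 214/232 = 0.92241… → S = 92.2%
(the 1/255 factors cancel in S and H, so raw channel differences can be used)
Max is B' → H = 60 × ((R-G)/Δ + 4) = 60 × ((9-40)/214 + 4)
  -31/214 + 4 = -0.1448… + 4 = 3.8551…
  H = 60 × 3.8551… = 231.308…° → H = 231.3°
= HSL(231.3°, 92.2%, 45.5%)


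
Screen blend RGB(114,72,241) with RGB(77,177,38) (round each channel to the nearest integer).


Screen: C = 255 - (255-A)×(255-B)/255, rounded to nearest integer
R: 255 - (255-114)×(255-77)/255 = 255 - 25098/255 ≈ 255 - 98.424 = 156.576 → 157
G: 255 - (255-72)×(255-177)/255 = 255 - 14274/255 ≈ 255 - 55.976 = 199.024 → 199
B: 255 - (255-241)×(255-38)/255 = 255 - 3038/255 ≈ 255 - 11.914 = 243.086 → 243
= RGB(157, 199, 243)


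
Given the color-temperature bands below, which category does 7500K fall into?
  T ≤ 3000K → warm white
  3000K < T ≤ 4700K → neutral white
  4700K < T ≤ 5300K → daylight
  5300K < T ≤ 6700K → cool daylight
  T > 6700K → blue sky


Temperature: 7500K
7500K > 6700K → blue sky
Classification: blue sky


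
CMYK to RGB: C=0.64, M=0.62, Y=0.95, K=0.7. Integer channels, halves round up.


R = 255 × (1-C) × (1-K) = 255 × 0.36 × 0.30 = 27.54 → 28
G = 255 × (1-M) × (1-K) = 255 × 0.38 × 0.30 = 29.07 → 29
B = 255 × (1-Y) × (1-K) = 255 × 0.05 × 0.30 = 3.825 → 4
= RGB(28, 29, 4)


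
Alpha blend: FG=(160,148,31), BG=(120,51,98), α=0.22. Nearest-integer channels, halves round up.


C = α×F + (1-α)×B, with 1-α = 0.78
R: 0.22×160 + 0.78×120 = 35.20 + 93.60 = 128.80 → 129
G: 0.22×148 + 0.78×51 = 32.56 + 39.78 = 72.34 → 72
B: 0.22×31 + 0.78×98 = 6.82 + 76.44 = 83.26 → 83
= RGB(129, 72, 83)


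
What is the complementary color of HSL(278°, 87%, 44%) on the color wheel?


Complement = opposite side of color wheel = hue + 180°
H' = (278 + 180) mod 360 = 98°
S and L unchanged.
= HSL(98°, 87%, 44%)


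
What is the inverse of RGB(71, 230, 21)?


Invert: (255-R, 255-G, 255-B)
R: 255-71 = 184
G: 255-230 = 25
B: 255-21 = 234
= RGB(184, 25, 234)


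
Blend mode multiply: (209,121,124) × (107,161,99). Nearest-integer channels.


Multiply: C = A×B/255, rounded to nearest integer
R: 209×107/255 = 22363/255 ≈ 87.698 → 88
G: 121×161/255 = 19481/255 ≈ 76.396 → 76
B: 124×99/255 = 12276/255 ≈ 48.141 → 48
= RGB(88, 76, 48)


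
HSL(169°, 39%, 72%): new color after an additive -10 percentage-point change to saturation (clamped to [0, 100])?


Original S = 39%
Adjustment = -10 percentage points
New S = 39 + (-10) = 29
Clamp to [0, 100] → 29
= HSL(169°, 29%, 72%)


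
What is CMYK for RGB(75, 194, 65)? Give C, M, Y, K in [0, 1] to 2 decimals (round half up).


R'=75/255≈0.2941, G'=194/255≈0.7608, B'=65/255≈0.2549
K = 1 - max(R',G',B') = 1 - 194/255 = 61/255 = 0.23921… → 0.24
(1-R'-K)/(1-K) simplifies to (max-R)/max with max = 194:
C = (194-75)/194 = 119/194 = 0.61340… → 0.61
M = (194-194)/194 = 0/194 = 0 → 0.00
Y = (194-65)/194 = 129/194 = 0.66494… → 0.66
= CMYK(0.61, 0.00, 0.66, 0.24)


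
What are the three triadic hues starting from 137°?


Triadic: equally spaced at 120° intervals
H1 = 137°
H2 = (137 + 120) mod 360 = 257°
H3 = (137 + 240) mod 360 = 17°
Triadic = 137°, 257°, 17°


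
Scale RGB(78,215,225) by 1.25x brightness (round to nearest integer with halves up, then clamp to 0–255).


Multiply each channel by 1.25, round half up, clamp to [0, 255]
R: 78×1.25 = 97.5 → round → 98
G: 215×1.25 = 268.75 → round → 269 → clamp → 255
B: 225×1.25 = 281.25 → round → 281 → clamp → 255
= RGB(98, 255, 255)


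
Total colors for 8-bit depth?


Colors = 2^bits = 2^8
= 256 colors


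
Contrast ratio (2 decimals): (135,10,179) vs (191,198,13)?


Linearize each sRGB channel c=v/255: c/12.92 if c ≤ 0.04045 else ((c+0.055)/1.055)^2.4
L = 0.2126×R_lin + 0.7152×G_lin + 0.0722×B_lin
Color 1 (135,10,179):
  R=135: 135/255≈0.5294 > 0.04045 → ((0.5294+0.055)/1.055)^2.4 ≈ 0.24228
  G=10: 10/255≈0.0392 ≤ 0.04045 → 0.0392/12.92 ≈ 0.00304
  B=179: 179/255≈0.7020 > 0.04045 → ((0.7020+0.055)/1.055)^2.4 ≈ 0.45079
  L1 = 0.2126×0.24228 + 0.7152×0.00304 + 0.0722×0.45079 ≈ 0.08623
Color 2 (191,198,13):
  R=191: 191/255≈0.7490 > 0.04045 → ((0.7490+0.055)/1.055)^2.4 ≈ 0.52100
  G=198: 198/255≈0.7765 > 0.04045 → ((0.7765+0.055)/1.055)^2.4 ≈ 0.56471
  B=13: 13/255≈0.0510 > 0.04045 → ((0.0510+0.055)/1.055)^2.4 ≈ 0.00402
  L2 = 0.2126×0.52100 + 0.7152×0.56471 + 0.0722×0.00402 ≈ 0.51494
Lighter = 0.51494, Darker = 0.08623
Ratio = (L_lighter + 0.05) / (L_darker + 0.05)
Ratio = (0.51494 + 0.05) / (0.08623 + 0.05) = 0.56494 / 0.13623 ≈ 4.1470
Ratio ≈ 4.15:1


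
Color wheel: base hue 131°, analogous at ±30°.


Base hue: 131°
Left analog: (131 - 30) mod 360 = 101°
Right analog: (131 + 30) mod 360 = 161°
Analogous hues = 101° and 161°


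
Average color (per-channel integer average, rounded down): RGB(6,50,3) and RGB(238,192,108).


Midpoint: each channel = ⌊(C₁+C₂)/2⌋
R: ⌊(6+238)/2⌋ = 122
G: ⌊(50+192)/2⌋ = 121
B: ⌊(3+108)/2⌋ = 55
= RGB(122, 121, 55)


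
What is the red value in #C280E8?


Color: #C280E8
R = C2 = 194
G = 80 = 128
B = E8 = 232
Red = 194


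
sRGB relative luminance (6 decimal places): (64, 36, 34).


Linearize each channel (sRGB transfer function): c = v/255; c_lin = c/12.92 if c ≤ 0.04045, else ((c+0.055)/1.055)^2.4
  R: 64/255 ≈ 0.250980 > 0.04045 → ((0.250980+0.055)/1.055)^2.4 ≈ 0.051269
  G: 36/255 ≈ 0.141176 > 0.04045 → ((0.141176+0.055)/1.055)^2.4 ≈ 0.017642
  B: 34/255 ≈ 0.133333 > 0.04045 → ((0.133333+0.055)/1.055)^2.4 ≈ 0.015996
R_lin = 0.051269, G_lin = 0.017642, B_lin = 0.015996
L = 0.2126×R + 0.7152×G + 0.0722×B
L = 0.2126×0.051269 + 0.7152×0.017642 + 0.0722×0.015996
L ≈ 0.024672


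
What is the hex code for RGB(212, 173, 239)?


R = 212 → D4 (hex)
G = 173 → AD (hex)
B = 239 → EF (hex)
Hex = #D4ADEF


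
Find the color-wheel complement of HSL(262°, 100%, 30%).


Complement = opposite side of color wheel = hue + 180°
H' = (262 + 180) mod 360 = 82°
S and L unchanged.
= HSL(82°, 100%, 30%)


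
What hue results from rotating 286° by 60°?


New hue = (H + rotation) mod 360
New hue = (286 + 60) mod 360
= 346 mod 360
= 346°


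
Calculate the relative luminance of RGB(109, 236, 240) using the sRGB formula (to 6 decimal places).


Linearize each channel (sRGB transfer function): c = v/255; c_lin = c/12.92 if c ≤ 0.04045, else ((c+0.055)/1.055)^2.4
  R: 109/255 ≈ 0.427451 > 0.04045 → ((0.427451+0.055)/1.055)^2.4 ≈ 0.152926
  G: 236/255 ≈ 0.925490 > 0.04045 → ((0.925490+0.055)/1.055)^2.4 ≈ 0.838799
  B: 240/255 ≈ 0.941176 > 0.04045 → ((0.941176+0.055)/1.055)^2.4 ≈ 0.871367
R_lin = 0.152926, G_lin = 0.838799, B_lin = 0.871367
L = 0.2126×R + 0.7152×G + 0.0722×B
L = 0.2126×0.152926 + 0.7152×0.838799 + 0.0722×0.871367
L ≈ 0.695334


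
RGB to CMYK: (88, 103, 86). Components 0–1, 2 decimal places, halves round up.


R'=88/255≈0.3451, G'=103/255≈0.4039, B'=86/255≈0.3373
K = 1 - max(R',G',B') = 1 - 103/255 = 152/255 = 0.59607… → 0.60
(1-R'-K)/(1-K) simplifies to (max-R)/max with max = 103:
C = (103-88)/103 = 15/103 = 0.14563… → 0.15
M = (103-103)/103 = 0/103 = 0 → 0.00
Y = (103-86)/103 = 17/103 = 0.16504… → 0.17
= CMYK(0.15, 0.00, 0.17, 0.60)


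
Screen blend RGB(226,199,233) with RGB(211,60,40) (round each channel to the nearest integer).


Screen: C = 255 - (255-A)×(255-B)/255, rounded to nearest integer
R: 255 - (255-226)×(255-211)/255 = 255 - 1276/255 ≈ 255 - 5.004 = 249.996 → 250
G: 255 - (255-199)×(255-60)/255 = 255 - 10920/255 ≈ 255 - 42.824 = 212.176 → 212
B: 255 - (255-233)×(255-40)/255 = 255 - 4730/255 ≈ 255 - 18.549 = 236.451 → 236
= RGB(250, 212, 236)


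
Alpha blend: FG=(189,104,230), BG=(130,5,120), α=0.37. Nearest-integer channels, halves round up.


C = α×F + (1-α)×B, with 1-α = 0.63
R: 0.37×189 + 0.63×130 = 69.93 + 81.90 = 151.83 → 152
G: 0.37×104 + 0.63×5 = 38.48 + 3.15 = 41.63 → 42
B: 0.37×230 + 0.63×120 = 85.10 + 75.60 = 160.70 → 161
= RGB(152, 42, 161)


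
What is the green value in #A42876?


Color: #A42876
R = A4 = 164
G = 28 = 40
B = 76 = 118
Green = 40


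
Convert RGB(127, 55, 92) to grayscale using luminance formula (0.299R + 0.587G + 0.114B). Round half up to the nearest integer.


Gray = 0.299×R + 0.587×G + 0.114×B
Gray = 0.299×127 + 0.587×55 + 0.114×92
Gray = 37.973 + 32.285 + 10.488
Gray = 80.746 → round half up → 81
Gray = 81


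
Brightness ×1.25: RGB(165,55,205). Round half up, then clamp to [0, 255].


Multiply each channel by 1.25, round half up, clamp to [0, 255]
R: 165×1.25 = 206.25 → round → 206
G: 55×1.25 = 68.75 → round → 69
B: 205×1.25 = 256.25 → round → 256 → clamp → 255
= RGB(206, 69, 255)


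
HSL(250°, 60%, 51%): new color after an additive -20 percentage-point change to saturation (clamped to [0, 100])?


Original S = 60%
Adjustment = -20 percentage points
New S = 60 + (-20) = 40
Clamp to [0, 100] → 40
= HSL(250°, 40%, 51%)


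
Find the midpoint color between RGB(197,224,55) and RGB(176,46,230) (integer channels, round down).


Midpoint: each channel = ⌊(C₁+C₂)/2⌋
R: ⌊(197+176)/2⌋ = 186
G: ⌊(224+46)/2⌋ = 135
B: ⌊(55+230)/2⌋ = 142
= RGB(186, 135, 142)


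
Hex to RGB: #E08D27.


E0 → 224 (R)
8D → 141 (G)
27 → 39 (B)
= RGB(224, 141, 39)


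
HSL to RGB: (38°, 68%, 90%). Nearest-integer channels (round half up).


H=38°, S=0.68, L=0.90
C = (1-|2L-1|)×S = (1-|0.80|)×0.68 = 0.136
H' = H/60 = 38/60 ≈ 0.6333; X = C×(1-|H' mod 2 - 1|) ≈ 0.0861
m = L - C/2 = 0.90 - 0.068 = 0.832
Sector ⌊H'⌋ = 0 → (R',G',B') = (0.136, ≈0.0861, 0.0)
RGB = ((R'+m)×255, (G'+m)×255, (B'+m)×255) = (246.84, 234.124, 212.16)
Round half up → RGB(247, 234, 212)


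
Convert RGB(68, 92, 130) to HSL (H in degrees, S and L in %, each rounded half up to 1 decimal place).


Normalize: R'=68/255≈0.2667, G'=92/255≈0.3608, B'=130/255≈0.5098
Max=130/255, Min=68/255, Δ=Max-Min=62/255
L = (Max+Min)/2 = (130+68)/510 = 198/510 = 0.38823… → L = 38.8%
L ≤ 0.5 → S = Δ/(Max+Min) = 62/(130+68) = 62/198 = 0.31313… → S = 31.3%
(the 1/255 factors cancel in S and H, so raw channel differences can be used)
Max is B' → H = 60 × ((R-G)/Δ + 4) = 60 × ((68-92)/62 + 4)
  -24/62 + 4 = -0.3870… + 4 = 3.6129…
  H = 60 × 3.6129… = 216.774…° → H = 216.8°
= HSL(216.8°, 31.3%, 38.8%)


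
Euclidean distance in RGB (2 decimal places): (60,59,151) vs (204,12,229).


d = √[(R₁-R₂)² + (G₁-G₂)² + (B₁-B₂)²]
d = √[(60-204)² + (59-12)² + (151-229)²]
d = √[20736 + 2209 + 6084]
d = √29029
d ≈ 170.38


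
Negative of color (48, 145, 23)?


Invert: (255-R, 255-G, 255-B)
R: 255-48 = 207
G: 255-145 = 110
B: 255-23 = 232
= RGB(207, 110, 232)


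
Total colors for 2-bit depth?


Colors = 2^bits = 2^2
= 4 colors


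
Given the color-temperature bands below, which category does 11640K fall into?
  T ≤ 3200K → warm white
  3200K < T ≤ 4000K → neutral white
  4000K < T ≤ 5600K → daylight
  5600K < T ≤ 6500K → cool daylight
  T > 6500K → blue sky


Temperature: 11640K
11640K > 6500K → blue sky
Classification: blue sky


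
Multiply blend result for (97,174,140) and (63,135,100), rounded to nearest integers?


Multiply: C = A×B/255, rounded to nearest integer
R: 97×63/255 = 6111/255 ≈ 23.965 → 24
G: 174×135/255 = 23490/255 ≈ 92.118 → 92
B: 140×100/255 = 14000/255 ≈ 54.902 → 55
= RGB(24, 92, 55)


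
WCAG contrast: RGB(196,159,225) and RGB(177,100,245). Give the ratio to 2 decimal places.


Linearize each sRGB channel c=v/255: c/12.92 if c ≤ 0.04045 else ((c+0.055)/1.055)^2.4
L = 0.2126×R_lin + 0.7152×G_lin + 0.0722×B_lin
Color 1 (196,159,225):
  R=196: 196/255≈0.7686 > 0.04045 → ((0.7686+0.055)/1.055)^2.4 ≈ 0.55201
  G=159: 159/255≈0.6235 > 0.04045 → ((0.6235+0.055)/1.055)^2.4 ≈ 0.34670
  B=225: 225/255≈0.8824 > 0.04045 → ((0.8824+0.055)/1.055)^2.4 ≈ 0.75294
  L1 = 0.2126×0.55201 + 0.7152×0.34670 + 0.0722×0.75294 ≈ 0.41968
Color 2 (177,100,245):
  R=177: 177/255≈0.6941 > 0.04045 → ((0.6941+0.055)/1.055)^2.4 ≈ 0.43966
  G=100: 100/255≈0.3922 > 0.04045 → ((0.3922+0.055)/1.055)^2.4 ≈ 0.12744
  B=245: 245/255≈0.9608 > 0.04045 → ((0.9608+0.055)/1.055)^2.4 ≈ 0.91310
  L2 = 0.2126×0.43966 + 0.7152×0.12744 + 0.0722×0.91310 ≈ 0.25054
Lighter = 0.41968, Darker = 0.25054
Ratio = (L_lighter + 0.05) / (L_darker + 0.05)
Ratio = (0.41968 + 0.05) / (0.25054 + 0.05) = 0.46968 / 0.30054 ≈ 1.5628
Ratio ≈ 1.56:1


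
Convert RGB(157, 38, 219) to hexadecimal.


R = 157 → 9D (hex)
G = 38 → 26 (hex)
B = 219 → DB (hex)
Hex = #9D26DB


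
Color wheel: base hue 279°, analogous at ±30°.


Base hue: 279°
Left analog: (279 - 30) mod 360 = 249°
Right analog: (279 + 30) mod 360 = 309°
Analogous hues = 249° and 309°


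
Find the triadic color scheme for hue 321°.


Triadic: equally spaced at 120° intervals
H1 = 321°
H2 = (321 + 120) mod 360 = 81°
H3 = (321 + 240) mod 360 = 201°
Triadic = 321°, 81°, 201°


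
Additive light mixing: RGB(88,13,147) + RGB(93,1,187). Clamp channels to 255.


Additive: each channel = min(255, C₁+C₂)
R: 88+93 = 181 → 181
G: 13+1 = 14 → 14
B: 147+187 = 334 → 255
= RGB(181, 14, 255)


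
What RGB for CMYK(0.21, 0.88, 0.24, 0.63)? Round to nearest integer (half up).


R = 255 × (1-C) × (1-K) = 255 × 0.79 × 0.37 = 74.5365 → 75
G = 255 × (1-M) × (1-K) = 255 × 0.12 × 0.37 = 11.322 → 11
B = 255 × (1-Y) × (1-K) = 255 × 0.76 × 0.37 = 71.706 → 72
= RGB(75, 11, 72)


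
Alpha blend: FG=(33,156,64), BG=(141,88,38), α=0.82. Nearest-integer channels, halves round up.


C = α×F + (1-α)×B, with 1-α = 0.18
R: 0.82×33 + 0.18×141 = 27.06 + 25.38 = 52.44 → 52
G: 0.82×156 + 0.18×88 = 127.92 + 15.84 = 143.76 → 144
B: 0.82×64 + 0.18×38 = 52.48 + 6.84 = 59.32 → 59
= RGB(52, 144, 59)


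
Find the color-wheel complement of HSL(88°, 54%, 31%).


Complement = opposite side of color wheel = hue + 180°
H' = (88 + 180) mod 360 = 268°
S and L unchanged.
= HSL(268°, 54%, 31%)


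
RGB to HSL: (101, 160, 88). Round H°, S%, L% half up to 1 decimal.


Normalize: R'=101/255≈0.3961, G'=160/255≈0.6275, B'=88/255≈0.3451
Max=160/255, Min=88/255, Δ=Max-Min=72/255
L = (Max+Min)/2 = (160+88)/510 = 248/510 = 0.48627… → L = 48.6%
L ≤ 0.5 → S = Δ/(Max+Min) = 72/(160+88) = 72/248 = 0.29032… → S = 29.0%
(the 1/255 factors cancel in S and H, so raw channel differences can be used)
Max is G' → H = 60 × ((B-R)/Δ + 2) = 60 × ((88-101)/72 + 2)
  -13/72 + 2 = -0.1805… + 2 = 1.8194…
  H = 60 × 1.8194… = 109.166…° → H = 109.2°
= HSL(109.2°, 29.0%, 48.6%)


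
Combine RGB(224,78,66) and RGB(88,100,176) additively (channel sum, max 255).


Additive: each channel = min(255, C₁+C₂)
R: 224+88 = 312 → 255
G: 78+100 = 178 → 178
B: 66+176 = 242 → 242
= RGB(255, 178, 242)


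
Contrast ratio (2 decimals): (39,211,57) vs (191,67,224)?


Linearize each sRGB channel c=v/255: c/12.92 if c ≤ 0.04045 else ((c+0.055)/1.055)^2.4
L = 0.2126×R_lin + 0.7152×G_lin + 0.0722×B_lin
Color 1 (39,211,57):
  R=39: 39/255≈0.1529 > 0.04045 → ((0.1529+0.055)/1.055)^2.4 ≈ 0.02029
  G=211: 211/255≈0.8275 > 0.04045 → ((0.8275+0.055)/1.055)^2.4 ≈ 0.65141
  B=57: 57/255≈0.2235 > 0.04045 → ((0.2235+0.055)/1.055)^2.4 ≈ 0.04092
  L1 = 0.2126×0.02029 + 0.7152×0.65141 + 0.0722×0.04092 ≈ 0.47315
Color 2 (191,67,224):
  R=191: 191/255≈0.7490 > 0.04045 → ((0.7490+0.055)/1.055)^2.4 ≈ 0.52100
  G=67: 67/255≈0.2627 > 0.04045 → ((0.2627+0.055)/1.055)^2.4 ≈ 0.05613
  B=224: 224/255≈0.8784 > 0.04045 → ((0.8784+0.055)/1.055)^2.4 ≈ 0.74540
  L2 = 0.2126×0.52100 + 0.7152×0.05613 + 0.0722×0.74540 ≈ 0.20472
Lighter = 0.47315, Darker = 0.20472
Ratio = (L_lighter + 0.05) / (L_darker + 0.05)
Ratio = (0.47315 + 0.05) / (0.20472 + 0.05) = 0.52315 / 0.25472 ≈ 2.0538
Ratio ≈ 2.05:1
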